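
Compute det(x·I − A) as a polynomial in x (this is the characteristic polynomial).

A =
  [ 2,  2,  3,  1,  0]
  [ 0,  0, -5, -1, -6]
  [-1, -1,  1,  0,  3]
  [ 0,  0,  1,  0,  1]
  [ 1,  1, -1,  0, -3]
x^5

Expanding det(x·I − A) (e.g. by cofactor expansion or by noting that A is similar to its Jordan form J, which has the same characteristic polynomial as A) gives
  χ_A(x) = x^5
which factors as x^5. The eigenvalues (with algebraic multiplicities) are λ = 0 with multiplicity 5.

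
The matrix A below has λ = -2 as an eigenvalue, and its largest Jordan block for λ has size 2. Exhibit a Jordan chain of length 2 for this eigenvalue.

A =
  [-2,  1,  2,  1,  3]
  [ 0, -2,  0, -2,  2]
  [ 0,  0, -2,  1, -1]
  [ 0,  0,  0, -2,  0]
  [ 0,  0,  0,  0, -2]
A Jordan chain for λ = -2 of length 2:
v_1 = (1, 0, 0, 0, 0)ᵀ
v_2 = (0, 1, 0, 0, 0)ᵀ

Let N = A − (-2)·I. We want v_2 with N^2 v_2 = 0 but N^1 v_2 ≠ 0; then v_{j-1} := N · v_j for j = 2, …, 2.

Pick v_2 = (0, 1, 0, 0, 0)ᵀ.
Then v_1 = N · v_2 = (1, 0, 0, 0, 0)ᵀ.

Sanity check: (A − (-2)·I) v_1 = (0, 0, 0, 0, 0)ᵀ = 0. ✓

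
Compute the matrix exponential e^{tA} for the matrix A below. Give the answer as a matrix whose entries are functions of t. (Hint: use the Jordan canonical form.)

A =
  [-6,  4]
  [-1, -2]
e^{tA} =
  [-2*t*exp(-4*t) + exp(-4*t), 4*t*exp(-4*t)]
  [-t*exp(-4*t), 2*t*exp(-4*t) + exp(-4*t)]

Strategy: write A = P · J · P⁻¹ where J is a Jordan canonical form, so e^{tA} = P · e^{tJ} · P⁻¹, and e^{tJ} can be computed block-by-block.

A has Jordan form
J =
  [-4,  1]
  [ 0, -4]
(up to reordering of blocks).

Per-block formulas:
  For a 2×2 Jordan block J_2(-4): exp(t · J_2(-4)) = e^(-4t)·(I + t·N), where N is the 2×2 nilpotent shift.

After assembling e^{tJ} and conjugating by P, we get:

e^{tA} =
  [-2*t*exp(-4*t) + exp(-4*t), 4*t*exp(-4*t)]
  [-t*exp(-4*t), 2*t*exp(-4*t) + exp(-4*t)]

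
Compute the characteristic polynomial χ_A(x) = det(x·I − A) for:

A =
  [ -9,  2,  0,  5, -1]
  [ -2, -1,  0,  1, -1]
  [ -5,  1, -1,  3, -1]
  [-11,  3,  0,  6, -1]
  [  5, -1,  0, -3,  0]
x^5 + 5*x^4 + 10*x^3 + 10*x^2 + 5*x + 1

Expanding det(x·I − A) (e.g. by cofactor expansion or by noting that A is similar to its Jordan form J, which has the same characteristic polynomial as A) gives
  χ_A(x) = x^5 + 5*x^4 + 10*x^3 + 10*x^2 + 5*x + 1
which factors as (x + 1)^5. The eigenvalues (with algebraic multiplicities) are λ = -1 with multiplicity 5.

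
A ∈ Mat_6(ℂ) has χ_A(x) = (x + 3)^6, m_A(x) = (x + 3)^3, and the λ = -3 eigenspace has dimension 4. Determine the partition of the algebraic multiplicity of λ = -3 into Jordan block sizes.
Block sizes for λ = -3: [3, 1, 1, 1]

Step 1 — from the characteristic polynomial, algebraic multiplicity of λ = -3 is 6. From dim ker(A − (-3)·I) = 4, there are exactly 4 Jordan blocks for λ = -3.
Step 2 — from the minimal polynomial, the factor (x + 3)^3 tells us the largest block for λ = -3 has size 3.
Step 3 — with total size 6, 4 blocks, and largest block 3, the block sizes (in nonincreasing order) are [3, 1, 1, 1].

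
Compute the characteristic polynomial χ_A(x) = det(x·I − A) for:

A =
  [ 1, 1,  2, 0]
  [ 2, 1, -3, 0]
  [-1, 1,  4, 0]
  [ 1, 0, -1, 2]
x^4 - 8*x^3 + 24*x^2 - 32*x + 16

Expanding det(x·I − A) (e.g. by cofactor expansion or by noting that A is similar to its Jordan form J, which has the same characteristic polynomial as A) gives
  χ_A(x) = x^4 - 8*x^3 + 24*x^2 - 32*x + 16
which factors as (x - 2)^4. The eigenvalues (with algebraic multiplicities) are λ = 2 with multiplicity 4.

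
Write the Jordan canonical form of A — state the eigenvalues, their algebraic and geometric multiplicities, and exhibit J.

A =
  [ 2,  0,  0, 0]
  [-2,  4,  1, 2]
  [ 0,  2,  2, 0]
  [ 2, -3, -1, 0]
J_3(2) ⊕ J_1(2)

The characteristic polynomial is
  det(x·I − A) = x^4 - 8*x^3 + 24*x^2 - 32*x + 16 = (x - 2)^4

Eigenvalues and multiplicities (the geometric multiplicity of λ is n − rank(A − λI), which equals the number of Jordan blocks for λ):
  λ = 2: algebraic multiplicity = 4, geometric multiplicity = 2

Determining the block sizes for each eigenvalue:
  λ = 2: with am = 4 and gm = 2, the partition is not yet determined (e.g. several partitions of 4 into 2 parts exist). Let N = A − (2)·I. Computing rank(N^1) = 2, rank(N^2) = 1, rank(N^3) = 0; the number of blocks of size ≥ j is rank(N^{j−1}) − rank(N^j), giving [2, 1, 1]. So we have 1 block(s) of size 3, 1 block(s) of size 1 → block sizes [3, 1]

Assembling the blocks gives a Jordan form
J =
  [2, 1, 0, 0]
  [0, 2, 1, 0]
  [0, 0, 2, 0]
  [0, 0, 0, 2]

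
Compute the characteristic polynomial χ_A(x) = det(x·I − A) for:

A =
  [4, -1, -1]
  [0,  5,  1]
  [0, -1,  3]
x^3 - 12*x^2 + 48*x - 64

Expanding det(x·I − A) (e.g. by cofactor expansion or by noting that A is similar to its Jordan form J, which has the same characteristic polynomial as A) gives
  χ_A(x) = x^3 - 12*x^2 + 48*x - 64
which factors as (x - 4)^3. The eigenvalues (with algebraic multiplicities) are λ = 4 with multiplicity 3.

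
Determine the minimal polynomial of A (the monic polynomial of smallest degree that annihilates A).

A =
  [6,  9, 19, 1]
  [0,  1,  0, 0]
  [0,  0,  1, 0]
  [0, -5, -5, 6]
x^3 - 13*x^2 + 48*x - 36

The characteristic polynomial is χ_A(x) = (x - 6)^2*(x - 1)^2, so the eigenvalues are known. The minimal polynomial is
  m_A(x) = Π_λ (x − λ)^{k_λ}
where k_λ is the size of the *largest* Jordan block for λ (equivalently, the smallest k with (A − λI)^k v = 0 for every generalised eigenvector v of λ).

  λ = 1: largest Jordan block has size 1, contributing (x − 1)
  λ = 6: largest Jordan block has size 2, contributing (x − 6)^2

So m_A(x) = (x - 6)^2*(x - 1) = x^3 - 13*x^2 + 48*x - 36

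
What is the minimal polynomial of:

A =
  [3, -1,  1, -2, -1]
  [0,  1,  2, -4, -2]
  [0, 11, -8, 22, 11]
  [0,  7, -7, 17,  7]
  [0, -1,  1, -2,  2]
x^2 - 6*x + 9

The characteristic polynomial is χ_A(x) = (x - 3)^5, so the eigenvalues are known. The minimal polynomial is
  m_A(x) = Π_λ (x − λ)^{k_λ}
where k_λ is the size of the *largest* Jordan block for λ (equivalently, the smallest k with (A − λI)^k v = 0 for every generalised eigenvector v of λ).

  λ = 3: largest Jordan block has size 2, contributing (x − 3)^2

So m_A(x) = (x - 3)^2 = x^2 - 6*x + 9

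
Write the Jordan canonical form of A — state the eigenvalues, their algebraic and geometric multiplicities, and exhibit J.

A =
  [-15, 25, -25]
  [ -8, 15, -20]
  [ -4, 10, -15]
J_2(-5) ⊕ J_1(-5)

The characteristic polynomial is
  det(x·I − A) = x^3 + 15*x^2 + 75*x + 125 = (x + 5)^3

Eigenvalues and multiplicities (the geometric multiplicity of λ is n − rank(A − λI), which equals the number of Jordan blocks for λ):
  λ = -5: algebraic multiplicity = 3, geometric multiplicity = 2

Determining the block sizes for each eigenvalue:
  λ = -5: 2 blocks summing to 3 forces exactly one block of size 2 and the rest size 1 → block sizes [2, 1]

Assembling the blocks gives a Jordan form
J =
  [-5,  1,  0]
  [ 0, -5,  0]
  [ 0,  0, -5]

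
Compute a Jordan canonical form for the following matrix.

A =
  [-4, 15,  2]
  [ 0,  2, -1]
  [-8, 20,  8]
J_3(2)

The characteristic polynomial is
  det(x·I − A) = x^3 - 6*x^2 + 12*x - 8 = (x - 2)^3

Eigenvalues and multiplicities (the geometric multiplicity of λ is n − rank(A − λI), which equals the number of Jordan blocks for λ):
  λ = 2: algebraic multiplicity = 3, geometric multiplicity = 1

Determining the block sizes for each eigenvalue:
  λ = 2: one block (gm = 1), so the single block has size am = 3 → block sizes [3]

Assembling the blocks gives a Jordan form
J =
  [2, 1, 0]
  [0, 2, 1]
  [0, 0, 2]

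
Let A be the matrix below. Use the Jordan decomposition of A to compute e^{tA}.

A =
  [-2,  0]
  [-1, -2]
e^{tA} =
  [exp(-2*t), 0]
  [-t*exp(-2*t), exp(-2*t)]

Strategy: write A = P · J · P⁻¹ where J is a Jordan canonical form, so e^{tA} = P · e^{tJ} · P⁻¹, and e^{tJ} can be computed block-by-block.

A has Jordan form
J =
  [-2,  1]
  [ 0, -2]
(up to reordering of blocks).

Per-block formulas:
  For a 2×2 Jordan block J_2(-2): exp(t · J_2(-2)) = e^(-2t)·(I + t·N), where N is the 2×2 nilpotent shift.

After assembling e^{tJ} and conjugating by P, we get:

e^{tA} =
  [exp(-2*t), 0]
  [-t*exp(-2*t), exp(-2*t)]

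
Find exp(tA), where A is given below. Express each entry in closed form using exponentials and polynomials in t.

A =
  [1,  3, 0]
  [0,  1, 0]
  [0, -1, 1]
e^{tA} =
  [exp(t), 3*t*exp(t), 0]
  [0, exp(t), 0]
  [0, -t*exp(t), exp(t)]

Strategy: write A = P · J · P⁻¹ where J is a Jordan canonical form, so e^{tA} = P · e^{tJ} · P⁻¹, and e^{tJ} can be computed block-by-block.

A has Jordan form
J =
  [1, 1, 0]
  [0, 1, 0]
  [0, 0, 1]
(up to reordering of blocks).

Per-block formulas:
  For a 1×1 block at λ = 1: exp(t · [1]) = [e^(1t)].
  For a 2×2 Jordan block J_2(1): exp(t · J_2(1)) = e^(1t)·(I + t·N), where N is the 2×2 nilpotent shift.

After assembling e^{tJ} and conjugating by P, we get:

e^{tA} =
  [exp(t), 3*t*exp(t), 0]
  [0, exp(t), 0]
  [0, -t*exp(t), exp(t)]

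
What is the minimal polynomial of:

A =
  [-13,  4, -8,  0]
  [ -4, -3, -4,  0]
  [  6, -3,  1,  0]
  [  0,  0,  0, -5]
x^2 + 10*x + 25

The characteristic polynomial is χ_A(x) = (x + 5)^4, so the eigenvalues are known. The minimal polynomial is
  m_A(x) = Π_λ (x − λ)^{k_λ}
where k_λ is the size of the *largest* Jordan block for λ (equivalently, the smallest k with (A − λI)^k v = 0 for every generalised eigenvector v of λ).

  λ = -5: largest Jordan block has size 2, contributing (x + 5)^2

So m_A(x) = (x + 5)^2 = x^2 + 10*x + 25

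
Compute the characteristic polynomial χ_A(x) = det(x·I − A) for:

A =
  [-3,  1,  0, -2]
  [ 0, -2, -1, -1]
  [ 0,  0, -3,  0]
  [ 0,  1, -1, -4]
x^4 + 12*x^3 + 54*x^2 + 108*x + 81

Expanding det(x·I − A) (e.g. by cofactor expansion or by noting that A is similar to its Jordan form J, which has the same characteristic polynomial as A) gives
  χ_A(x) = x^4 + 12*x^3 + 54*x^2 + 108*x + 81
which factors as (x + 3)^4. The eigenvalues (with algebraic multiplicities) are λ = -3 with multiplicity 4.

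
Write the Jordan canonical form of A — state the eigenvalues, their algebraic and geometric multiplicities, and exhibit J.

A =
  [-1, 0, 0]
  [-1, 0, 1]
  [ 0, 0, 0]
J_1(-1) ⊕ J_2(0)

The characteristic polynomial is
  det(x·I − A) = x^3 + x^2 = x^2*(x + 1)

Eigenvalues and multiplicities (the geometric multiplicity of λ is n − rank(A − λI), which equals the number of Jordan blocks for λ):
  λ = -1: algebraic multiplicity = 1, geometric multiplicity = 1
  λ = 0: algebraic multiplicity = 2, geometric multiplicity = 1

Determining the block sizes for each eigenvalue:
  λ = -1: one block (gm = 1), so the single block has size am = 1 → block sizes [1]
  λ = 0: one block (gm = 1), so the single block has size am = 2 → block sizes [2]

Assembling the blocks gives a Jordan form
J =
  [-1, 0, 0]
  [ 0, 0, 1]
  [ 0, 0, 0]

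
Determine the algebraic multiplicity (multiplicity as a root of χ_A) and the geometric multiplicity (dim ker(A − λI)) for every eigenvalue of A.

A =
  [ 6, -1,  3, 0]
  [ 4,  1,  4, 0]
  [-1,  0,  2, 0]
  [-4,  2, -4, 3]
λ = 3: alg = 4, geom = 2

Step 1 — factor the characteristic polynomial to read off the algebraic multiplicities:
  χ_A(x) = (x - 3)^4

Step 2 — compute geometric multiplicities via the rank-nullity identity g(λ) = n − rank(A − λI):
  rank(A − (3)·I) = 2, so dim ker(A − (3)·I) = n − 2 = 2

Summary:
  λ = 3: algebraic multiplicity = 4, geometric multiplicity = 2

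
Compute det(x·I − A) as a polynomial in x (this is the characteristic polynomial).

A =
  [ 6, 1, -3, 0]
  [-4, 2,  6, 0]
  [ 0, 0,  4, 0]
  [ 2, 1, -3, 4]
x^4 - 16*x^3 + 96*x^2 - 256*x + 256

Expanding det(x·I − A) (e.g. by cofactor expansion or by noting that A is similar to its Jordan form J, which has the same characteristic polynomial as A) gives
  χ_A(x) = x^4 - 16*x^3 + 96*x^2 - 256*x + 256
which factors as (x - 4)^4. The eigenvalues (with algebraic multiplicities) are λ = 4 with multiplicity 4.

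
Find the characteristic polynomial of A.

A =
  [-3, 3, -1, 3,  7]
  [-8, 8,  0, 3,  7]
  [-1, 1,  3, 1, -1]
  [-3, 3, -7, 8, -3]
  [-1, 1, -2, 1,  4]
x^5 - 20*x^4 + 150*x^3 - 500*x^2 + 625*x

Expanding det(x·I − A) (e.g. by cofactor expansion or by noting that A is similar to its Jordan form J, which has the same characteristic polynomial as A) gives
  χ_A(x) = x^5 - 20*x^4 + 150*x^3 - 500*x^2 + 625*x
which factors as x*(x - 5)^4. The eigenvalues (with algebraic multiplicities) are λ = 0 with multiplicity 1, λ = 5 with multiplicity 4.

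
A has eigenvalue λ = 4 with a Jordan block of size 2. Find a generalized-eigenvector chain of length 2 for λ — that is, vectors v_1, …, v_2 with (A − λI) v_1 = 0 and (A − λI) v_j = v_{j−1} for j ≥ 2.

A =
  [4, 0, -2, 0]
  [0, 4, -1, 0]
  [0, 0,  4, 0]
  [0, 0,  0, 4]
A Jordan chain for λ = 4 of length 2:
v_1 = (-2, -1, 0, 0)ᵀ
v_2 = (0, 0, 1, 0)ᵀ

Let N = A − (4)·I. We want v_2 with N^2 v_2 = 0 but N^1 v_2 ≠ 0; then v_{j-1} := N · v_j for j = 2, …, 2.

Pick v_2 = (0, 0, 1, 0)ᵀ.
Then v_1 = N · v_2 = (-2, -1, 0, 0)ᵀ.

Sanity check: (A − (4)·I) v_1 = (0, 0, 0, 0)ᵀ = 0. ✓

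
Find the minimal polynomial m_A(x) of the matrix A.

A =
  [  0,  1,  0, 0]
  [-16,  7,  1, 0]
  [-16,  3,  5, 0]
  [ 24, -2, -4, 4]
x^3 - 12*x^2 + 48*x - 64

The characteristic polynomial is χ_A(x) = (x - 4)^4, so the eigenvalues are known. The minimal polynomial is
  m_A(x) = Π_λ (x − λ)^{k_λ}
where k_λ is the size of the *largest* Jordan block for λ (equivalently, the smallest k with (A − λI)^k v = 0 for every generalised eigenvector v of λ).

  λ = 4: largest Jordan block has size 3, contributing (x − 4)^3

So m_A(x) = (x - 4)^3 = x^3 - 12*x^2 + 48*x - 64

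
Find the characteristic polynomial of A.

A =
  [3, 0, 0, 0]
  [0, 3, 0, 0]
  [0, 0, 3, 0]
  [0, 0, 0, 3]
x^4 - 12*x^3 + 54*x^2 - 108*x + 81

Expanding det(x·I − A) (e.g. by cofactor expansion or by noting that A is similar to its Jordan form J, which has the same characteristic polynomial as A) gives
  χ_A(x) = x^4 - 12*x^3 + 54*x^2 - 108*x + 81
which factors as (x - 3)^4. The eigenvalues (with algebraic multiplicities) are λ = 3 with multiplicity 4.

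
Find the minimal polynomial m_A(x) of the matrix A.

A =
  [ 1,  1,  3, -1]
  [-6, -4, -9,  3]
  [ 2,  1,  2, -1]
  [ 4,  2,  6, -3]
x^2 + 2*x + 1

The characteristic polynomial is χ_A(x) = (x + 1)^4, so the eigenvalues are known. The minimal polynomial is
  m_A(x) = Π_λ (x − λ)^{k_λ}
where k_λ is the size of the *largest* Jordan block for λ (equivalently, the smallest k with (A − λI)^k v = 0 for every generalised eigenvector v of λ).

  λ = -1: largest Jordan block has size 2, contributing (x + 1)^2

So m_A(x) = (x + 1)^2 = x^2 + 2*x + 1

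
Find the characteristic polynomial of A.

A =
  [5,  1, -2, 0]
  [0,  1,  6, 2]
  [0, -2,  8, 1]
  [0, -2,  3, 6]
x^4 - 20*x^3 + 150*x^2 - 500*x + 625

Expanding det(x·I − A) (e.g. by cofactor expansion or by noting that A is similar to its Jordan form J, which has the same characteristic polynomial as A) gives
  χ_A(x) = x^4 - 20*x^3 + 150*x^2 - 500*x + 625
which factors as (x - 5)^4. The eigenvalues (with algebraic multiplicities) are λ = 5 with multiplicity 4.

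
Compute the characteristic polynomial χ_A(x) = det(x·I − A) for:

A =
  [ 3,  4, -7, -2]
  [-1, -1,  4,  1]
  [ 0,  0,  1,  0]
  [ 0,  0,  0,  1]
x^4 - 4*x^3 + 6*x^2 - 4*x + 1

Expanding det(x·I − A) (e.g. by cofactor expansion or by noting that A is similar to its Jordan form J, which has the same characteristic polynomial as A) gives
  χ_A(x) = x^4 - 4*x^3 + 6*x^2 - 4*x + 1
which factors as (x - 1)^4. The eigenvalues (with algebraic multiplicities) are λ = 1 with multiplicity 4.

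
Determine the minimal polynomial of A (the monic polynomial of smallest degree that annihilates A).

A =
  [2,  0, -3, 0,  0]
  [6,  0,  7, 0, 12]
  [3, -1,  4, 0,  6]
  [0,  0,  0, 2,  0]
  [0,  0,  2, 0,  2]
x^3 - 6*x^2 + 12*x - 8

The characteristic polynomial is χ_A(x) = (x - 2)^5, so the eigenvalues are known. The minimal polynomial is
  m_A(x) = Π_λ (x − λ)^{k_λ}
where k_λ is the size of the *largest* Jordan block for λ (equivalently, the smallest k with (A − λI)^k v = 0 for every generalised eigenvector v of λ).

  λ = 2: largest Jordan block has size 3, contributing (x − 2)^3

So m_A(x) = (x - 2)^3 = x^3 - 6*x^2 + 12*x - 8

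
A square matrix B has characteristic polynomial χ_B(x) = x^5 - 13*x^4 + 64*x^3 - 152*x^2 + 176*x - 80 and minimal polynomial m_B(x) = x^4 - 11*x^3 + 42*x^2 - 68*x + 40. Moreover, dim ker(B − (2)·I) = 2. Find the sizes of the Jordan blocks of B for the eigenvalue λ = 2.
Block sizes for λ = 2: [3, 1]

Step 1 — from the characteristic polynomial, algebraic multiplicity of λ = 2 is 4. From dim ker(B − (2)·I) = 2, there are exactly 2 Jordan blocks for λ = 2.
Step 2 — from the minimal polynomial, the factor (x − 2)^3 tells us the largest block for λ = 2 has size 3.
Step 3 — with total size 4, 2 blocks, and largest block 3, the block sizes (in nonincreasing order) are [3, 1].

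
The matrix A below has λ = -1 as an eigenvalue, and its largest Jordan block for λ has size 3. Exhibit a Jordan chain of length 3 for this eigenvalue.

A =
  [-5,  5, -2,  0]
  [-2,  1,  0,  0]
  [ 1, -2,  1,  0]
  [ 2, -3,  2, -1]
A Jordan chain for λ = -1 of length 3:
v_1 = (4, 4, 2, 0)ᵀ
v_2 = (-4, -2, 1, 2)ᵀ
v_3 = (1, 0, 0, 0)ᵀ

Let N = A − (-1)·I. We want v_3 with N^3 v_3 = 0 but N^2 v_3 ≠ 0; then v_{j-1} := N · v_j for j = 3, …, 2.

Pick v_3 = (1, 0, 0, 0)ᵀ.
Then v_2 = N · v_3 = (-4, -2, 1, 2)ᵀ.
Then v_1 = N · v_2 = (4, 4, 2, 0)ᵀ.

Sanity check: (A − (-1)·I) v_1 = (0, 0, 0, 0)ᵀ = 0. ✓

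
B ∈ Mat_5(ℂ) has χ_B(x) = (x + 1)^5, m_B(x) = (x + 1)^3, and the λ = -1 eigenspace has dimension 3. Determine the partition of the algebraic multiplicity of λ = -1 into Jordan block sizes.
Block sizes for λ = -1: [3, 1, 1]

Step 1 — from the characteristic polynomial, algebraic multiplicity of λ = -1 is 5. From dim ker(B − (-1)·I) = 3, there are exactly 3 Jordan blocks for λ = -1.
Step 2 — from the minimal polynomial, the factor (x + 1)^3 tells us the largest block for λ = -1 has size 3.
Step 3 — with total size 5, 3 blocks, and largest block 3, the block sizes (in nonincreasing order) are [3, 1, 1].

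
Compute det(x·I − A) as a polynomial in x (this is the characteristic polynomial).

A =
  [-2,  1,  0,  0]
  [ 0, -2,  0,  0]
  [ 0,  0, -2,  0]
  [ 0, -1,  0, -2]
x^4 + 8*x^3 + 24*x^2 + 32*x + 16

Expanding det(x·I − A) (e.g. by cofactor expansion or by noting that A is similar to its Jordan form J, which has the same characteristic polynomial as A) gives
  χ_A(x) = x^4 + 8*x^3 + 24*x^2 + 32*x + 16
which factors as (x + 2)^4. The eigenvalues (with algebraic multiplicities) are λ = -2 with multiplicity 4.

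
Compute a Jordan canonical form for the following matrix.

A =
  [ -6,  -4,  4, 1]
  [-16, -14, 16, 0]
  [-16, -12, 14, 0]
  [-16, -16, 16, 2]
J_2(-2) ⊕ J_1(-2) ⊕ J_1(2)

The characteristic polynomial is
  det(x·I − A) = x^4 + 4*x^3 - 16*x - 16 = (x - 2)*(x + 2)^3

Eigenvalues and multiplicities (the geometric multiplicity of λ is n − rank(A − λI), which equals the number of Jordan blocks for λ):
  λ = -2: algebraic multiplicity = 3, geometric multiplicity = 2
  λ = 2: algebraic multiplicity = 1, geometric multiplicity = 1

Determining the block sizes for each eigenvalue:
  λ = -2: 2 blocks summing to 3 forces exactly one block of size 2 and the rest size 1 → block sizes [2, 1]
  λ = 2: one block (gm = 1), so the single block has size am = 1 → block sizes [1]

Assembling the blocks gives a Jordan form
J =
  [-2,  1,  0, 0]
  [ 0, -2,  0, 0]
  [ 0,  0, -2, 0]
  [ 0,  0,  0, 2]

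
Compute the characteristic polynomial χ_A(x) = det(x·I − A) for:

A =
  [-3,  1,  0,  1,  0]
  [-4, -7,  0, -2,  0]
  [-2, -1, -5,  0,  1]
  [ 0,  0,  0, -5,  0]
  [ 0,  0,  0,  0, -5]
x^5 + 25*x^4 + 250*x^3 + 1250*x^2 + 3125*x + 3125

Expanding det(x·I − A) (e.g. by cofactor expansion or by noting that A is similar to its Jordan form J, which has the same characteristic polynomial as A) gives
  χ_A(x) = x^5 + 25*x^4 + 250*x^3 + 1250*x^2 + 3125*x + 3125
which factors as (x + 5)^5. The eigenvalues (with algebraic multiplicities) are λ = -5 with multiplicity 5.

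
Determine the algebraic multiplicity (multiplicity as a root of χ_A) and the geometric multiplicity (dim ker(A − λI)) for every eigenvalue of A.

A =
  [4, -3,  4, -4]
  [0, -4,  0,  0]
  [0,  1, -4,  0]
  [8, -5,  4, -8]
λ = -4: alg = 3, geom = 2; λ = 0: alg = 1, geom = 1

Step 1 — factor the characteristic polynomial to read off the algebraic multiplicities:
  χ_A(x) = x*(x + 4)^3

Step 2 — compute geometric multiplicities via the rank-nullity identity g(λ) = n − rank(A − λI):
  rank(A − (-4)·I) = 2, so dim ker(A − (-4)·I) = n − 2 = 2
  rank(A − (0)·I) = 3, so dim ker(A − (0)·I) = n − 3 = 1

Summary:
  λ = -4: algebraic multiplicity = 3, geometric multiplicity = 2
  λ = 0: algebraic multiplicity = 1, geometric multiplicity = 1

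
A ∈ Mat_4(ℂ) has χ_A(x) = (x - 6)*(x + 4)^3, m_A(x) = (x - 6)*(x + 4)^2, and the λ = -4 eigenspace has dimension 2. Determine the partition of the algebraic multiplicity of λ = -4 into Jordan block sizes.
Block sizes for λ = -4: [2, 1]

Step 1 — from the characteristic polynomial, algebraic multiplicity of λ = -4 is 3. From dim ker(A − (-4)·I) = 2, there are exactly 2 Jordan blocks for λ = -4.
Step 2 — from the minimal polynomial, the factor (x + 4)^2 tells us the largest block for λ = -4 has size 2.
Step 3 — with total size 3, 2 blocks, and largest block 2, the block sizes (in nonincreasing order) are [2, 1].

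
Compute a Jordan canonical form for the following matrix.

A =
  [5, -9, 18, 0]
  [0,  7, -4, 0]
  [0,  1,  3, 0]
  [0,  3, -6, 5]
J_2(5) ⊕ J_1(5) ⊕ J_1(5)

The characteristic polynomial is
  det(x·I − A) = x^4 - 20*x^3 + 150*x^2 - 500*x + 625 = (x - 5)^4

Eigenvalues and multiplicities (the geometric multiplicity of λ is n − rank(A − λI), which equals the number of Jordan blocks for λ):
  λ = 5: algebraic multiplicity = 4, geometric multiplicity = 3

Determining the block sizes for each eigenvalue:
  λ = 5: 3 blocks summing to 4 forces exactly one block of size 2 and the rest size 1 → block sizes [2, 1, 1]

Assembling the blocks gives a Jordan form
J =
  [5, 1, 0, 0]
  [0, 5, 0, 0]
  [0, 0, 5, 0]
  [0, 0, 0, 5]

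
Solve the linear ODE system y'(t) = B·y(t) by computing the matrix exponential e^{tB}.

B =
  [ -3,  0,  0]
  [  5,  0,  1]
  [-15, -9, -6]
e^{tB} =
  [exp(-3*t), 0, 0]
  [5*t*exp(-3*t), 3*t*exp(-3*t) + exp(-3*t), t*exp(-3*t)]
  [-15*t*exp(-3*t), -9*t*exp(-3*t), -3*t*exp(-3*t) + exp(-3*t)]

Strategy: write B = P · J · P⁻¹ where J is a Jordan canonical form, so e^{tB} = P · e^{tJ} · P⁻¹, and e^{tJ} can be computed block-by-block.

B has Jordan form
J =
  [-3,  1,  0]
  [ 0, -3,  0]
  [ 0,  0, -3]
(up to reordering of blocks).

Per-block formulas:
  For a 2×2 Jordan block J_2(-3): exp(t · J_2(-3)) = e^(-3t)·(I + t·N), where N is the 2×2 nilpotent shift.
  For a 1×1 block at λ = -3: exp(t · [-3]) = [e^(-3t)].

After assembling e^{tJ} and conjugating by P, we get:

e^{tB} =
  [exp(-3*t), 0, 0]
  [5*t*exp(-3*t), 3*t*exp(-3*t) + exp(-3*t), t*exp(-3*t)]
  [-15*t*exp(-3*t), -9*t*exp(-3*t), -3*t*exp(-3*t) + exp(-3*t)]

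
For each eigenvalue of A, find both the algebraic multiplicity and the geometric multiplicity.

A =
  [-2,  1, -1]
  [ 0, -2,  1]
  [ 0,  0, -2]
λ = -2: alg = 3, geom = 1

Step 1 — factor the characteristic polynomial to read off the algebraic multiplicities:
  χ_A(x) = (x + 2)^3

Step 2 — compute geometric multiplicities via the rank-nullity identity g(λ) = n − rank(A − λI):
  rank(A − (-2)·I) = 2, so dim ker(A − (-2)·I) = n − 2 = 1

Summary:
  λ = -2: algebraic multiplicity = 3, geometric multiplicity = 1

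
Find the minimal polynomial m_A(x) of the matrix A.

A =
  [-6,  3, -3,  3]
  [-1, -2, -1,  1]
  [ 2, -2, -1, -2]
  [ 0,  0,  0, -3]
x^2 + 6*x + 9

The characteristic polynomial is χ_A(x) = (x + 3)^4, so the eigenvalues are known. The minimal polynomial is
  m_A(x) = Π_λ (x − λ)^{k_λ}
where k_λ is the size of the *largest* Jordan block for λ (equivalently, the smallest k with (A − λI)^k v = 0 for every generalised eigenvector v of λ).

  λ = -3: largest Jordan block has size 2, contributing (x + 3)^2

So m_A(x) = (x + 3)^2 = x^2 + 6*x + 9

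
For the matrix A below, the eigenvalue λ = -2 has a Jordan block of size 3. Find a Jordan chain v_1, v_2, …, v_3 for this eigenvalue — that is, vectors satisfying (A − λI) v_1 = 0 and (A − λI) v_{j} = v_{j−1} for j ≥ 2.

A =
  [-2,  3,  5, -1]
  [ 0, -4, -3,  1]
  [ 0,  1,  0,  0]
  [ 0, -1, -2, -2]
A Jordan chain for λ = -2 of length 3:
v_1 = (3, -2, 1, -1)ᵀ
v_2 = (5, -3, 2, -2)ᵀ
v_3 = (0, 0, 1, 0)ᵀ

Let N = A − (-2)·I. We want v_3 with N^3 v_3 = 0 but N^2 v_3 ≠ 0; then v_{j-1} := N · v_j for j = 3, …, 2.

Pick v_3 = (0, 0, 1, 0)ᵀ.
Then v_2 = N · v_3 = (5, -3, 2, -2)ᵀ.
Then v_1 = N · v_2 = (3, -2, 1, -1)ᵀ.

Sanity check: (A − (-2)·I) v_1 = (0, 0, 0, 0)ᵀ = 0. ✓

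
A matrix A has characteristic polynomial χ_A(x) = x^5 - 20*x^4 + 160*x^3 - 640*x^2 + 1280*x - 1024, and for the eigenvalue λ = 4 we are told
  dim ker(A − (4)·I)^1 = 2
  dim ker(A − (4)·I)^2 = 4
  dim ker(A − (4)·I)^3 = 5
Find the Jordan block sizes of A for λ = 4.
Block sizes for λ = 4: [3, 2]

From the dimensions of kernels of powers, the number of Jordan blocks of size at least j is d_j − d_{j−1} where d_j = dim ker(N^j) (with d_0 = 0). Computing the differences gives [2, 2, 1].
The number of blocks of size exactly k is (#blocks of size ≥ k) − (#blocks of size ≥ k + 1), so the partition is: 1 block(s) of size 2, 1 block(s) of size 3.
In nonincreasing order the block sizes are [3, 2].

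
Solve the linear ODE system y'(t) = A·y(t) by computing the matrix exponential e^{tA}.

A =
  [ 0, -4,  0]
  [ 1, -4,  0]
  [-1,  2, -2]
e^{tA} =
  [2*t*exp(-2*t) + exp(-2*t), -4*t*exp(-2*t), 0]
  [t*exp(-2*t), -2*t*exp(-2*t) + exp(-2*t), 0]
  [-t*exp(-2*t), 2*t*exp(-2*t), exp(-2*t)]

Strategy: write A = P · J · P⁻¹ where J is a Jordan canonical form, so e^{tA} = P · e^{tJ} · P⁻¹, and e^{tJ} can be computed block-by-block.

A has Jordan form
J =
  [-2,  1,  0]
  [ 0, -2,  0]
  [ 0,  0, -2]
(up to reordering of blocks).

Per-block formulas:
  For a 2×2 Jordan block J_2(-2): exp(t · J_2(-2)) = e^(-2t)·(I + t·N), where N is the 2×2 nilpotent shift.
  For a 1×1 block at λ = -2: exp(t · [-2]) = [e^(-2t)].

After assembling e^{tJ} and conjugating by P, we get:

e^{tA} =
  [2*t*exp(-2*t) + exp(-2*t), -4*t*exp(-2*t), 0]
  [t*exp(-2*t), -2*t*exp(-2*t) + exp(-2*t), 0]
  [-t*exp(-2*t), 2*t*exp(-2*t), exp(-2*t)]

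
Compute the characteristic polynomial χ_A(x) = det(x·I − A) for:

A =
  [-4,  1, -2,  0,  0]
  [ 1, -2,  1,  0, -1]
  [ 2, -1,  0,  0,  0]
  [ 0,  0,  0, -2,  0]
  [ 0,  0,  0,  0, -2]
x^5 + 10*x^4 + 40*x^3 + 80*x^2 + 80*x + 32

Expanding det(x·I − A) (e.g. by cofactor expansion or by noting that A is similar to its Jordan form J, which has the same characteristic polynomial as A) gives
  χ_A(x) = x^5 + 10*x^4 + 40*x^3 + 80*x^2 + 80*x + 32
which factors as (x + 2)^5. The eigenvalues (with algebraic multiplicities) are λ = -2 with multiplicity 5.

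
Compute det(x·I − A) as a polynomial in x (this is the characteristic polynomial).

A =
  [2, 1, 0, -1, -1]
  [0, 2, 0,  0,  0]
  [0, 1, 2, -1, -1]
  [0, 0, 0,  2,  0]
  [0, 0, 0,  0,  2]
x^5 - 10*x^4 + 40*x^3 - 80*x^2 + 80*x - 32

Expanding det(x·I − A) (e.g. by cofactor expansion or by noting that A is similar to its Jordan form J, which has the same characteristic polynomial as A) gives
  χ_A(x) = x^5 - 10*x^4 + 40*x^3 - 80*x^2 + 80*x - 32
which factors as (x - 2)^5. The eigenvalues (with algebraic multiplicities) are λ = 2 with multiplicity 5.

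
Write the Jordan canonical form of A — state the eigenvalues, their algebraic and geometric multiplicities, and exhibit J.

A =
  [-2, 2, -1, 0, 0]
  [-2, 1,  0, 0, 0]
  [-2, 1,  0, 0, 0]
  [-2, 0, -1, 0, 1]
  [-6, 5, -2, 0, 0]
J_1(-1) ⊕ J_2(0) ⊕ J_2(0)

The characteristic polynomial is
  det(x·I − A) = x^5 + x^4 = x^4*(x + 1)

Eigenvalues and multiplicities (the geometric multiplicity of λ is n − rank(A − λI), which equals the number of Jordan blocks for λ):
  λ = -1: algebraic multiplicity = 1, geometric multiplicity = 1
  λ = 0: algebraic multiplicity = 4, geometric multiplicity = 2

Determining the block sizes for each eigenvalue:
  λ = -1: one block (gm = 1), so the single block has size am = 1 → block sizes [1]
  λ = 0: with am = 4 and gm = 2, the partition is not yet determined (e.g. several partitions of 4 into 2 parts exist). Let N = A − (0)·I. Computing rank(N^1) = 3, rank(N^2) = 1; the number of blocks of size ≥ j is rank(N^{j−1}) − rank(N^j), giving [2, 2]. So we have 2 block(s) of size 2 → block sizes [2, 2]

Assembling the blocks gives a Jordan form
J =
  [-1, 0, 0, 0, 0]
  [ 0, 0, 1, 0, 0]
  [ 0, 0, 0, 0, 0]
  [ 0, 0, 0, 0, 1]
  [ 0, 0, 0, 0, 0]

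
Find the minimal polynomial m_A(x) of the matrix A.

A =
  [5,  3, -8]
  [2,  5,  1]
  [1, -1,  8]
x^3 - 18*x^2 + 108*x - 216

The characteristic polynomial is χ_A(x) = (x - 6)^3, so the eigenvalues are known. The minimal polynomial is
  m_A(x) = Π_λ (x − λ)^{k_λ}
where k_λ is the size of the *largest* Jordan block for λ (equivalently, the smallest k with (A − λI)^k v = 0 for every generalised eigenvector v of λ).

  λ = 6: largest Jordan block has size 3, contributing (x − 6)^3

So m_A(x) = (x - 6)^3 = x^3 - 18*x^2 + 108*x - 216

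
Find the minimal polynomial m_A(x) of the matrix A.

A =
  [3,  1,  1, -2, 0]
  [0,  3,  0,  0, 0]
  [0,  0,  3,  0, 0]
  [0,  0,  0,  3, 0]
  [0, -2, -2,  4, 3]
x^2 - 6*x + 9

The characteristic polynomial is χ_A(x) = (x - 3)^5, so the eigenvalues are known. The minimal polynomial is
  m_A(x) = Π_λ (x − λ)^{k_λ}
where k_λ is the size of the *largest* Jordan block for λ (equivalently, the smallest k with (A − λI)^k v = 0 for every generalised eigenvector v of λ).

  λ = 3: largest Jordan block has size 2, contributing (x − 3)^2

So m_A(x) = (x - 3)^2 = x^2 - 6*x + 9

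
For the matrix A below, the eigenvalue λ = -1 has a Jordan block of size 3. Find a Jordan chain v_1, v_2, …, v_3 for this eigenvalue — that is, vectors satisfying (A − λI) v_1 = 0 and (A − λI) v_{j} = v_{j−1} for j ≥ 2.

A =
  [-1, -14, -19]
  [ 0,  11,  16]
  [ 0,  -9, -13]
A Jordan chain for λ = -1 of length 3:
v_1 = (3, 0, 0)ᵀ
v_2 = (-14, 12, -9)ᵀ
v_3 = (0, 1, 0)ᵀ

Let N = A − (-1)·I. We want v_3 with N^3 v_3 = 0 but N^2 v_3 ≠ 0; then v_{j-1} := N · v_j for j = 3, …, 2.

Pick v_3 = (0, 1, 0)ᵀ.
Then v_2 = N · v_3 = (-14, 12, -9)ᵀ.
Then v_1 = N · v_2 = (3, 0, 0)ᵀ.

Sanity check: (A − (-1)·I) v_1 = (0, 0, 0)ᵀ = 0. ✓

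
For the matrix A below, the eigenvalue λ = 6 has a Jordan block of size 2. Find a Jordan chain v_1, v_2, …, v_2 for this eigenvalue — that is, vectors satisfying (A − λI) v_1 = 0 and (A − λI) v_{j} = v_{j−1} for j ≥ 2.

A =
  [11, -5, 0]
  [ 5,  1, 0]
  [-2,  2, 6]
A Jordan chain for λ = 6 of length 2:
v_1 = (5, 5, -2)ᵀ
v_2 = (1, 0, 0)ᵀ

Let N = A − (6)·I. We want v_2 with N^2 v_2 = 0 but N^1 v_2 ≠ 0; then v_{j-1} := N · v_j for j = 2, …, 2.

Pick v_2 = (1, 0, 0)ᵀ.
Then v_1 = N · v_2 = (5, 5, -2)ᵀ.

Sanity check: (A − (6)·I) v_1 = (0, 0, 0)ᵀ = 0. ✓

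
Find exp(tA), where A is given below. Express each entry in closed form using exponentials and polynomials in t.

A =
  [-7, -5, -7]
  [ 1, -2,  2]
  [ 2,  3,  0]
e^{tA} =
  [-3*t^2*exp(-3*t)/2 - 4*t*exp(-3*t) + exp(-3*t), -3*t^2*exp(-3*t) - 5*t*exp(-3*t), -3*t^2*exp(-3*t)/2 - 7*t*exp(-3*t)]
  [t^2*exp(-3*t)/2 + t*exp(-3*t), t^2*exp(-3*t) + t*exp(-3*t) + exp(-3*t), t^2*exp(-3*t)/2 + 2*t*exp(-3*t)]
  [t^2*exp(-3*t)/2 + 2*t*exp(-3*t), t^2*exp(-3*t) + 3*t*exp(-3*t), t^2*exp(-3*t)/2 + 3*t*exp(-3*t) + exp(-3*t)]

Strategy: write A = P · J · P⁻¹ where J is a Jordan canonical form, so e^{tA} = P · e^{tJ} · P⁻¹, and e^{tJ} can be computed block-by-block.

A has Jordan form
J =
  [-3,  1,  0]
  [ 0, -3,  1]
  [ 0,  0, -3]
(up to reordering of blocks).

Per-block formulas:
  For a 3×3 Jordan block J_3(-3): exp(t · J_3(-3)) = e^(-3t)·(I + t·N + (t^2/2)·N^2), where N is the 3×3 nilpotent shift.

After assembling e^{tJ} and conjugating by P, we get:

e^{tA} =
  [-3*t^2*exp(-3*t)/2 - 4*t*exp(-3*t) + exp(-3*t), -3*t^2*exp(-3*t) - 5*t*exp(-3*t), -3*t^2*exp(-3*t)/2 - 7*t*exp(-3*t)]
  [t^2*exp(-3*t)/2 + t*exp(-3*t), t^2*exp(-3*t) + t*exp(-3*t) + exp(-3*t), t^2*exp(-3*t)/2 + 2*t*exp(-3*t)]
  [t^2*exp(-3*t)/2 + 2*t*exp(-3*t), t^2*exp(-3*t) + 3*t*exp(-3*t), t^2*exp(-3*t)/2 + 3*t*exp(-3*t) + exp(-3*t)]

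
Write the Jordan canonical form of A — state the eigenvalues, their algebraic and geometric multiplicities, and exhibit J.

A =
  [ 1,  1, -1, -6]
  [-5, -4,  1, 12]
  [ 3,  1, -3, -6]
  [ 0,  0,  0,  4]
J_3(-2) ⊕ J_1(4)

The characteristic polynomial is
  det(x·I − A) = x^4 + 2*x^3 - 12*x^2 - 40*x - 32 = (x - 4)*(x + 2)^3

Eigenvalues and multiplicities (the geometric multiplicity of λ is n − rank(A − λI), which equals the number of Jordan blocks for λ):
  λ = -2: algebraic multiplicity = 3, geometric multiplicity = 1
  λ = 4: algebraic multiplicity = 1, geometric multiplicity = 1

Determining the block sizes for each eigenvalue:
  λ = -2: one block (gm = 1), so the single block has size am = 3 → block sizes [3]
  λ = 4: one block (gm = 1), so the single block has size am = 1 → block sizes [1]

Assembling the blocks gives a Jordan form
J =
  [-2,  1,  0, 0]
  [ 0, -2,  1, 0]
  [ 0,  0, -2, 0]
  [ 0,  0,  0, 4]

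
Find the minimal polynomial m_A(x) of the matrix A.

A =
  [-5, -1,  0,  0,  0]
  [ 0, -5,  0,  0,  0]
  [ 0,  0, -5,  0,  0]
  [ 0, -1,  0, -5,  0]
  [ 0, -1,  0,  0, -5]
x^2 + 10*x + 25

The characteristic polynomial is χ_A(x) = (x + 5)^5, so the eigenvalues are known. The minimal polynomial is
  m_A(x) = Π_λ (x − λ)^{k_λ}
where k_λ is the size of the *largest* Jordan block for λ (equivalently, the smallest k with (A − λI)^k v = 0 for every generalised eigenvector v of λ).

  λ = -5: largest Jordan block has size 2, contributing (x + 5)^2

So m_A(x) = (x + 5)^2 = x^2 + 10*x + 25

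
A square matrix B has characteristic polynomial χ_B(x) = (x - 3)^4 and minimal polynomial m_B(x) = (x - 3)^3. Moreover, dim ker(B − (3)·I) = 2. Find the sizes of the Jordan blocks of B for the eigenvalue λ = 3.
Block sizes for λ = 3: [3, 1]

Step 1 — from the characteristic polynomial, algebraic multiplicity of λ = 3 is 4. From dim ker(B − (3)·I) = 2, there are exactly 2 Jordan blocks for λ = 3.
Step 2 — from the minimal polynomial, the factor (x − 3)^3 tells us the largest block for λ = 3 has size 3.
Step 3 — with total size 4, 2 blocks, and largest block 3, the block sizes (in nonincreasing order) are [3, 1].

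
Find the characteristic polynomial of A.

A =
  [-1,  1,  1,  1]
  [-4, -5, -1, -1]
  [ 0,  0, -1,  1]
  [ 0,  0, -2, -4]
x^4 + 11*x^3 + 45*x^2 + 81*x + 54

Expanding det(x·I − A) (e.g. by cofactor expansion or by noting that A is similar to its Jordan form J, which has the same characteristic polynomial as A) gives
  χ_A(x) = x^4 + 11*x^3 + 45*x^2 + 81*x + 54
which factors as (x + 2)*(x + 3)^3. The eigenvalues (with algebraic multiplicities) are λ = -3 with multiplicity 3, λ = -2 with multiplicity 1.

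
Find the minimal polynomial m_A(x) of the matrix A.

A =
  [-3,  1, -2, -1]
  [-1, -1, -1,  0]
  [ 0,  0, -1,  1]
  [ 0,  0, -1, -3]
x^2 + 4*x + 4

The characteristic polynomial is χ_A(x) = (x + 2)^4, so the eigenvalues are known. The minimal polynomial is
  m_A(x) = Π_λ (x − λ)^{k_λ}
where k_λ is the size of the *largest* Jordan block for λ (equivalently, the smallest k with (A − λI)^k v = 0 for every generalised eigenvector v of λ).

  λ = -2: largest Jordan block has size 2, contributing (x + 2)^2

So m_A(x) = (x + 2)^2 = x^2 + 4*x + 4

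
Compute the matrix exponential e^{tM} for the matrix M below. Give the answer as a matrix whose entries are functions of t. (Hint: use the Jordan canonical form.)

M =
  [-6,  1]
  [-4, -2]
e^{tM} =
  [-2*t*exp(-4*t) + exp(-4*t), t*exp(-4*t)]
  [-4*t*exp(-4*t), 2*t*exp(-4*t) + exp(-4*t)]

Strategy: write M = P · J · P⁻¹ where J is a Jordan canonical form, so e^{tM} = P · e^{tJ} · P⁻¹, and e^{tJ} can be computed block-by-block.

M has Jordan form
J =
  [-4,  1]
  [ 0, -4]
(up to reordering of blocks).

Per-block formulas:
  For a 2×2 Jordan block J_2(-4): exp(t · J_2(-4)) = e^(-4t)·(I + t·N), where N is the 2×2 nilpotent shift.

After assembling e^{tJ} and conjugating by P, we get:

e^{tM} =
  [-2*t*exp(-4*t) + exp(-4*t), t*exp(-4*t)]
  [-4*t*exp(-4*t), 2*t*exp(-4*t) + exp(-4*t)]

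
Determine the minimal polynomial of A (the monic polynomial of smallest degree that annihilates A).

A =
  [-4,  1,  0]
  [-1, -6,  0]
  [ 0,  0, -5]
x^2 + 10*x + 25

The characteristic polynomial is χ_A(x) = (x + 5)^3, so the eigenvalues are known. The minimal polynomial is
  m_A(x) = Π_λ (x − λ)^{k_λ}
where k_λ is the size of the *largest* Jordan block for λ (equivalently, the smallest k with (A − λI)^k v = 0 for every generalised eigenvector v of λ).

  λ = -5: largest Jordan block has size 2, contributing (x + 5)^2

So m_A(x) = (x + 5)^2 = x^2 + 10*x + 25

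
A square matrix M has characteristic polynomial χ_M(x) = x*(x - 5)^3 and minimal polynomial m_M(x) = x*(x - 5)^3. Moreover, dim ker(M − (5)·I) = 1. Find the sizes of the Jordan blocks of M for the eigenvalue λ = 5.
Block sizes for λ = 5: [3]

Step 1 — from the characteristic polynomial, algebraic multiplicity of λ = 5 is 3. From dim ker(M − (5)·I) = 1, there are exactly 1 Jordan blocks for λ = 5.
Step 2 — from the minimal polynomial, the factor (x − 5)^3 tells us the largest block for λ = 5 has size 3.
Step 3 — with total size 3, 1 blocks, and largest block 3, the block sizes (in nonincreasing order) are [3].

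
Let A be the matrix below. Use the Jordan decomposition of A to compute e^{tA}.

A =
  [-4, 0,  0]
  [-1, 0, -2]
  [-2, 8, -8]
e^{tA} =
  [exp(-4*t), 0, 0]
  [-t*exp(-4*t), 4*t*exp(-4*t) + exp(-4*t), -2*t*exp(-4*t)]
  [-2*t*exp(-4*t), 8*t*exp(-4*t), -4*t*exp(-4*t) + exp(-4*t)]

Strategy: write A = P · J · P⁻¹ where J is a Jordan canonical form, so e^{tA} = P · e^{tJ} · P⁻¹, and e^{tJ} can be computed block-by-block.

A has Jordan form
J =
  [-4,  1,  0]
  [ 0, -4,  0]
  [ 0,  0, -4]
(up to reordering of blocks).

Per-block formulas:
  For a 2×2 Jordan block J_2(-4): exp(t · J_2(-4)) = e^(-4t)·(I + t·N), where N is the 2×2 nilpotent shift.
  For a 1×1 block at λ = -4: exp(t · [-4]) = [e^(-4t)].

After assembling e^{tJ} and conjugating by P, we get:

e^{tA} =
  [exp(-4*t), 0, 0]
  [-t*exp(-4*t), 4*t*exp(-4*t) + exp(-4*t), -2*t*exp(-4*t)]
  [-2*t*exp(-4*t), 8*t*exp(-4*t), -4*t*exp(-4*t) + exp(-4*t)]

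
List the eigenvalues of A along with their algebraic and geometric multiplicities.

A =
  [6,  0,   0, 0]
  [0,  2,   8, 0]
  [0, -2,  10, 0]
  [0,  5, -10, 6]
λ = 6: alg = 4, geom = 3

Step 1 — factor the characteristic polynomial to read off the algebraic multiplicities:
  χ_A(x) = (x - 6)^4

Step 2 — compute geometric multiplicities via the rank-nullity identity g(λ) = n − rank(A − λI):
  rank(A − (6)·I) = 1, so dim ker(A − (6)·I) = n − 1 = 3

Summary:
  λ = 6: algebraic multiplicity = 4, geometric multiplicity = 3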